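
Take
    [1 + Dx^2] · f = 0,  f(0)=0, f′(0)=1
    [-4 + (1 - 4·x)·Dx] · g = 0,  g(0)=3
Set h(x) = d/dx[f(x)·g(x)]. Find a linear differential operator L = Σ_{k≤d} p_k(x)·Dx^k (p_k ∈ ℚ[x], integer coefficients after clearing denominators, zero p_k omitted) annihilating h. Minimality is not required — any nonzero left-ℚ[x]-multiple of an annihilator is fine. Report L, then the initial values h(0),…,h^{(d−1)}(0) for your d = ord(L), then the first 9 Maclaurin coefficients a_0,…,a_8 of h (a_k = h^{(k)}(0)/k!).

L = (-31 - 8·x + 16·x^2) + (-8 + 32·x)·Dx + (1 - 8·x + 16·x^2)·Dx^2  (order 2).
h: a_k = 3, 24, 285/2, 760, 30401/8, 91203/5, 20429471/240, 40858942/105, 23534750593/13440, …
ICs: h(0) = 3, h′(0) = 24.

f: a_k = 0, 1, 0, -1/6, 0, 1/120, 0, -1/5040, 0, …
g: a_k = 3, 12, 48, 192, 768, 3072, 12288, 49152, 196608, …
h₀=f·g: eliminate ⇒ L₀, order ≤ 2·1.
Differentiate: ansatz ord ≤ ord L₀ ⇒ L.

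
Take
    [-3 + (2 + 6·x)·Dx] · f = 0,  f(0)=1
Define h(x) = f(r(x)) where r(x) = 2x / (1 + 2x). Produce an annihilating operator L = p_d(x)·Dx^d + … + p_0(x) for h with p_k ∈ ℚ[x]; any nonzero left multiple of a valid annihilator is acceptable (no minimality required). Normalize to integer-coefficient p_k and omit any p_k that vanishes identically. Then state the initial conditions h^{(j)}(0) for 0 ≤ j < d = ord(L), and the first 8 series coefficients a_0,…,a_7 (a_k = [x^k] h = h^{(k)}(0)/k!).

L = -3 + (1 + 10·x + 16·x^2)·Dx  (order 1).
h: a_k = 1, 3, -21/2, 87/2, -1677/8, 9069/8, -106305/16, 658335/16, …
ICs: h(0) = 1.

f: a_k = 1, 3/2, -9/8, 27/16, -405/128, 1701/256, -15309/1024, 72171/2048, …
Substitute x→r, Dx→(1/r')Dx; clear ⇒ L₀.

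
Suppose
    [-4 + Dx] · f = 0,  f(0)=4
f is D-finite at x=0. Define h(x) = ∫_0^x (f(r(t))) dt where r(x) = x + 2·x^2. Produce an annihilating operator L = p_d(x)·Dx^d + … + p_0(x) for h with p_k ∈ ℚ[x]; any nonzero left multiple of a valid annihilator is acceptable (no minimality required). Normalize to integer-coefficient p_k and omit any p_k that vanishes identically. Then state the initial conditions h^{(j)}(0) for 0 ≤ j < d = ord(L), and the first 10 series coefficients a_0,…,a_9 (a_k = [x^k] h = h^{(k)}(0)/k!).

L = (-4 - 16·x)·Dx + Dx^2  (order 2).
h: a_k = 0, 4, 8, 64/3, 128/3, 256/3, 6656/45, 77824/315, 118784/315, 1564672/2835, …
ICs: h(0) = 0, h′(0) = 4.

f: a_k = 4, 16, 32, 128/3, 128/3, 512/15, 1024/45, 4096/315, 2048/315, 8192/2835, …
f∘r: x↦r, Dx↦Dx/r' in L_f ⇒ L₀.
h=∫h₀ ⇒ L = L₀·Dx.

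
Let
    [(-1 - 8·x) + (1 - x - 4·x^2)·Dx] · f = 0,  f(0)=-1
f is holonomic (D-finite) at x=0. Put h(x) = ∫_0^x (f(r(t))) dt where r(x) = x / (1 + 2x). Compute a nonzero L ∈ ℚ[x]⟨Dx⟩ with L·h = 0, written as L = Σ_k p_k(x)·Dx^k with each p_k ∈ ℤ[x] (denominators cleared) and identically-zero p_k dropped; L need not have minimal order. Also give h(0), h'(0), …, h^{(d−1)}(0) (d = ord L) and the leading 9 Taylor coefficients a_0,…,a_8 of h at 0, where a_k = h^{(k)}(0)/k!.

f: a_k = -1, -1, -5, -9, -29, -65, -181, -441, -1165, …
Change of var in L_f (x↦r) gives L₀.
h=∫₀ˣh₀: take L = L₀·Dx.
L = (1 + 10·x)·Dx + (-1 - 5·x - 4·x^2 + 4·x^3)·Dx^2  (order 2).
h: a_k = 0, -1, -1/2, -1, 7/4, -27/5, 95/6, -339/7, 1207/8, …
ICs: h(0) = 0, h′(0) = -1.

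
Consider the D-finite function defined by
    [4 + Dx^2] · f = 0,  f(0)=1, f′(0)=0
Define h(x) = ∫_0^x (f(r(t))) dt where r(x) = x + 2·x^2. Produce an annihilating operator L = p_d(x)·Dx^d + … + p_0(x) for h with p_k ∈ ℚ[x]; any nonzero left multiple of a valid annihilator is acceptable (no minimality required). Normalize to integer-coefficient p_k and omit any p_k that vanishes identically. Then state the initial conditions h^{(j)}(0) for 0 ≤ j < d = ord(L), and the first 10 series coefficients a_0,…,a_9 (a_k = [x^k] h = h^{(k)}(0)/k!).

f: a_k = 1, 0, -2, 0, 2/3, 0, -4/45, 0, 2/315, 0, …
h₀=f(r): pull back L_f along r ⇒ L₀.
Integrate: L := L₀·Dx.
L = (4 + 48·x + 192·x^2 + 256·x^3)·Dx - 4·Dx^2 + (1 + 4·x)·Dx^3  (order 3).
h: a_k = 0, 1, 0, -2/3, -2, -22/15, 8/9, 716/315, 38/15, 1682/2835, …
ICs: h(0) = 0, h′(0) = 1, h′′(0) = 0.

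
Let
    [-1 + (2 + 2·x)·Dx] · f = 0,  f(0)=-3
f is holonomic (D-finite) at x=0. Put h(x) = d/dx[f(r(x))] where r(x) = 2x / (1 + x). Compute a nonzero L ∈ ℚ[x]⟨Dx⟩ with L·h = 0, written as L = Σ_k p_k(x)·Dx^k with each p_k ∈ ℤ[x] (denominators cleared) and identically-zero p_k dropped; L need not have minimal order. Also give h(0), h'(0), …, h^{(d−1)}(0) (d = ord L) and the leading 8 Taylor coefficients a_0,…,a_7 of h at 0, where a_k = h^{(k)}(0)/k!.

f: a_k = -3, -3/2, 3/8, -3/16, 15/128, -21/256, 63/1024, -99/2048, …
f∘r: x↦r, Dx↦Dx/r' in L_f ⇒ L₀.
h₀' ⇒ L via d/dx closure of L₀.
L = (-3 - 6·x) + (-1 - 4·x - 3·x^2)·Dx  (order 1).
h: a_k = -3, 9, -45/2, 111/2, -1125/8, 2943/8, -15813/16, 43335/16, …
ICs: h(0) = -3.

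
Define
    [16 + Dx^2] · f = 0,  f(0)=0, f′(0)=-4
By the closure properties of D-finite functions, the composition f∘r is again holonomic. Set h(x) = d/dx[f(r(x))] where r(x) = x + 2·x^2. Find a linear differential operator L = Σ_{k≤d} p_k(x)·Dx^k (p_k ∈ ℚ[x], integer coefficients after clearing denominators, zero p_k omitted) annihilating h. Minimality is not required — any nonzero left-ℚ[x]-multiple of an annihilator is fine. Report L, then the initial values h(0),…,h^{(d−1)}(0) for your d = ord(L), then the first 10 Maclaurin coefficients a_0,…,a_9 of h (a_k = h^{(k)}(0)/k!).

L = (64 + 256·x + 1536·x^2 + 4096·x^3 + 4096·x^4) + (-12 - 48·x)·Dx + (1 + 8·x + 16·x^2)·Dx^2  (order 2).
h: a_k = -4, -16, 32, 256, 1792/3, 0, -106496/45, -229376/45, -1163264/315, 131072/21, …
ICs: h(0) = -4, h′(0) = -16.

f: a_k = 0, -4, 0, 32/3, 0, -128/15, 0, 1024/315, 0, -2048/2835, …
f∘r: x↦r, Dx↦Dx/r' in L_f ⇒ L₀.
Derive L from L₀ (diff closure).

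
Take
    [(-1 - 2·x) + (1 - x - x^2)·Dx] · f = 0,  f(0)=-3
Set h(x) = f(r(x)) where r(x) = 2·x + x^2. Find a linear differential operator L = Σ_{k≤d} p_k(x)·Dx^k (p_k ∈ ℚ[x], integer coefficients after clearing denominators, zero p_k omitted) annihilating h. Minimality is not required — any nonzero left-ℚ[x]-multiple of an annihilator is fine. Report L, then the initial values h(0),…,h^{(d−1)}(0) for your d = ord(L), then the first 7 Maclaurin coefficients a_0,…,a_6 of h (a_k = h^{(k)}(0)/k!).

f: a_k = -3, -3, -6, -9, -15, -24, -39, …
f∘r: x↦r, Dx↦Dx/r' in L_f ⇒ L₀.
L = (2 + 10·x + 12·x^2 + 4·x^3) + (-1 + 2·x + 5·x^2 + 4·x^3 + x^4)·Dx  (order 1).
h: a_k = -3, -6, -27, -96, -354, -1302, -4785, …
ICs: h(0) = -3.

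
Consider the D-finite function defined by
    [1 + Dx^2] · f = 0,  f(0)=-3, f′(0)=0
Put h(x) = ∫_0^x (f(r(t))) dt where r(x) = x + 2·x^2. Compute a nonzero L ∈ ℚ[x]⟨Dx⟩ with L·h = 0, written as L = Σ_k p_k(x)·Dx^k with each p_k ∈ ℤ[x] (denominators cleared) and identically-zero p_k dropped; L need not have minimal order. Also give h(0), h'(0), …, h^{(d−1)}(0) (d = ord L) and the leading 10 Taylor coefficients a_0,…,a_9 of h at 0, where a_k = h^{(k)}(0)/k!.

L = (1 + 12·x + 48·x^2 + 64·x^3)·Dx - 4·Dx^2 + (1 + 4·x)·Dx^3  (order 3).
h: a_k = 0, -3, 0, 1/2, 3/2, 47/40, -1/6, -719/1680, -79/160, -23521/120960, …
ICs: h(0) = 0, h′(0) = -3, h′′(0) = 0.

f: a_k = -3, 0, 3/2, 0, -1/8, 0, 1/240, 0, -1/13440, 0, …
h₀=f(r): pull back L_f along r ⇒ L₀.
h=∫₀ˣh₀: take L = L₀·Dx.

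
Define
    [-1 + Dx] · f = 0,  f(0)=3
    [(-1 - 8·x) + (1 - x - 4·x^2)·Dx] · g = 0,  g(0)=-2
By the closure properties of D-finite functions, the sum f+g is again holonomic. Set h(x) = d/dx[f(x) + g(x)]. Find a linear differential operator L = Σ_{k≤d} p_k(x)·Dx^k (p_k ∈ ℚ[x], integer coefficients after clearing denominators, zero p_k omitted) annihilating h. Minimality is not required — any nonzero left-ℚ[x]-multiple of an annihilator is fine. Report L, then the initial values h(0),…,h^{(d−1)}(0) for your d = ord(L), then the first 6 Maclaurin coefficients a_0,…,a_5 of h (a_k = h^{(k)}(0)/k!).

L = (44 + 466·x + 544·x^2 + 1728·x^3 + 384·x^4) + (-53 - 474·x - 599·x^2 - 1584·x^3 + 80·x^4 + 128·x^5)·Dx + (9 + 8·x + 55·x^2 - 144·x^3 - 464·x^4 - 128·x^5)·Dx^2  (order 2).
h: a_k = 1, -17, -105/2, -463/2, -5199/8, -86879/40, …
ICs: h(0) = 1, h′(0) = -17.

f: a_k = 3, 3, 3/2, 1/2, 1/8, 1/40, …
g: a_k = -2, -2, -10, -18, -58, -130, …
f+g: L₀ = lclm(L_f,L_g), ord ≤ 1+1.
h₀' ⇒ L via d/dx closure of L₀.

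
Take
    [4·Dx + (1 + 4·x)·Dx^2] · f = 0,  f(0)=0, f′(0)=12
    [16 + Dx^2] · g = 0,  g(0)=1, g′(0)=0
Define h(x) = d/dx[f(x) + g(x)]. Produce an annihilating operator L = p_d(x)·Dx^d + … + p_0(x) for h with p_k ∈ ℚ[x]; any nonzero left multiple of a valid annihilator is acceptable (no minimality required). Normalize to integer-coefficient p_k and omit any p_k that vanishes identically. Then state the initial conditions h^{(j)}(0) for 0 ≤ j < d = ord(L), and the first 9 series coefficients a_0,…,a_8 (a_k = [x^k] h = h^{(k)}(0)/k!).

f: a_k = 0, 12, -24, 64, -192, 3072/5, -2048, 49152/7, -24576, …
g: a_k = 1, 0, -8, 0, 32/3, 0, -256/45, 0, 512/315, …
L₀ := lclm(L_f,L_g); ord L₀ ≤ 2+2.
h₀' ⇒ L via d/dx closure of L₀.
L = (448 + 512·x + 1024·x^2) + (48 + 320·x + 768·x^2 + 1024·x^3)·Dx + (28 + 32·x + 64·x^2)·Dx^2 + (3 + 20·x + 48·x^2 + 64·x^3)·Dx^3  (order 3).
h: a_k = 12, -64, 192, -2176/3, 3072, -184832/15, 49152, -61927424/315, 786432, …
ICs: h(0) = 12, h′(0) = -64, h′′(0) = 384.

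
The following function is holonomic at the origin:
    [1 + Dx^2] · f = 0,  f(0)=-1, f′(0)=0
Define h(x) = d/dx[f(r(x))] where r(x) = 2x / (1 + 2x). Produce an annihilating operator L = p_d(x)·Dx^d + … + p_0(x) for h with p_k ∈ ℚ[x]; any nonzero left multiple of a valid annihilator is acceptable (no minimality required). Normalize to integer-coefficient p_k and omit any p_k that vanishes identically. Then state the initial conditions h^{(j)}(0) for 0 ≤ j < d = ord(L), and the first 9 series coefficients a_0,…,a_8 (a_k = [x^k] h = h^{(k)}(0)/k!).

L = (28 + 96·x + 96·x^2) + (12 + 72·x + 144·x^2 + 96·x^3)·Dx + (1 + 8·x + 24·x^2 + 32·x^3 + 16·x^4)·Dx^2  (order 2).
h: a_k = 0, 4, -24, 280/3, -880/3, 12008/15, -9744/5, 267184/63, -281312/35, …
ICs: h(0) = 0, h′(0) = 4.

f: a_k = -1, 0, 1/2, 0, -1/24, 0, 1/720, 0, -1/40320, …
Change of var in L_f (x↦r) gives L₀.
h₀' ⇒ L via d/dx closure of L₀.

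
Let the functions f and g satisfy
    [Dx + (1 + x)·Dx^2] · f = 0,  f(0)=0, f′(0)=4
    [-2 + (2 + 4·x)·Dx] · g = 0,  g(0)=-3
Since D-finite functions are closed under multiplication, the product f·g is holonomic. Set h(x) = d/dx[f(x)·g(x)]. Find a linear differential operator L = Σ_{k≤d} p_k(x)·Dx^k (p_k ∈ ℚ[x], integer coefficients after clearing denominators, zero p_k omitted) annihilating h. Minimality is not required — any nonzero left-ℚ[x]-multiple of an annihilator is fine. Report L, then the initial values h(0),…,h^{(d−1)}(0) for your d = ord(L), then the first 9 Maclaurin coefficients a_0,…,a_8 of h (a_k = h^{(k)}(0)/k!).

f: a_k = 0, 4, -2, 4/3, -1, 4/5, -2/3, 4/7, -1/2, …
g: a_k = -3, -3, 3/2, -3/2, 15/8, -21/8, 63/16, -99/16, 1287/128, …
h₀=f·g: eliminate ⇒ L₀, order ≤ 2·1.
Differentiate: ansatz ord ≤ ord L₀ ⇒ L.
L = (1 + 4·x + x^2) + (7 + 27·x + 30·x^2 + 8·x^3)·Dx + (2 + 11·x + 21·x^2 + 16·x^3 + 4·x^4)·Dx^2  (order 2).
h: a_k = -12, -12, 24, -40, 131/2, -1089/10, 927/5, -11316/35, 129009/224, …
ICs: h(0) = -12, h′(0) = -12.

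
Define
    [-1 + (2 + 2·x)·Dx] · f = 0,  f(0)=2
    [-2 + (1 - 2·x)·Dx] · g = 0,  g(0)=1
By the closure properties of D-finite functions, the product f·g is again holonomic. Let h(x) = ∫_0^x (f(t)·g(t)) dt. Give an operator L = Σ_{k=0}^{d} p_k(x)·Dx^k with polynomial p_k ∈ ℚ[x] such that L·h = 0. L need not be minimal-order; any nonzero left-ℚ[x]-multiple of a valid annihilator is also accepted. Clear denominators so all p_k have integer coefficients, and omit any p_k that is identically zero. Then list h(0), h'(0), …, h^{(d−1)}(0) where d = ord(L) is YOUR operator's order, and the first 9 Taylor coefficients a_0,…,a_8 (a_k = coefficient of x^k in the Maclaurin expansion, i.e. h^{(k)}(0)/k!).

f: a_k = 2, 1, -1/4, 1/8, -5/64, 7/128, -21/512, 33/1024, -429/16384, …
g: a_k = 1, 2, 4, 8, 16, 32, 64, 128, 256, …
Sym-product of L_f,L_g gives L₀ (≤ ord 1).
Integrate: L := L₀·Dx.
L = (5 + 2·x)·Dx + (-2 + 2·x + 4·x^2)·Dx^2  (order 2).
h: a_k = 0, 2, 5/2, 13/4, 157/32, 2507/320, 3345/256, 80259/3584, 321069/8192, …
ICs: h(0) = 0, h′(0) = 2.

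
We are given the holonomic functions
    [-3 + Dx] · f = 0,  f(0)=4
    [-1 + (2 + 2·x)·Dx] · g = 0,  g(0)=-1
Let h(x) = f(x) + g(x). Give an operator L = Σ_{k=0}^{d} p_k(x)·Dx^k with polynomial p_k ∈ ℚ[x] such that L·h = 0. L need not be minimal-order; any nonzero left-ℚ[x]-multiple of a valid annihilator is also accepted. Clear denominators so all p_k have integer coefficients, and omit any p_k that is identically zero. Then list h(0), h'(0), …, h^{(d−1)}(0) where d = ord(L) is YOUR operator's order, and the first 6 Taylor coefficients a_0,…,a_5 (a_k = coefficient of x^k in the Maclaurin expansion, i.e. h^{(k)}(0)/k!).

L = (21 + 18·x) + (-37 - 72·x - 36·x^2)·Dx + (10 + 22·x + 12·x^2)·Dx^2  (order 2).
h: a_k = 3, 23/2, 145/8, 287/16, 1733/128, 10333/1280, …
ICs: h(0) = 3, h′(0) = 23/2.

f: a_k = 4, 12, 18, 18, 27/2, 81/10, …
g: a_k = -1, -1/2, 1/8, -1/16, 5/128, -7/256, …
Weyl lclm of L_f,L_g ⇒ L₀ (ord ≤ 2).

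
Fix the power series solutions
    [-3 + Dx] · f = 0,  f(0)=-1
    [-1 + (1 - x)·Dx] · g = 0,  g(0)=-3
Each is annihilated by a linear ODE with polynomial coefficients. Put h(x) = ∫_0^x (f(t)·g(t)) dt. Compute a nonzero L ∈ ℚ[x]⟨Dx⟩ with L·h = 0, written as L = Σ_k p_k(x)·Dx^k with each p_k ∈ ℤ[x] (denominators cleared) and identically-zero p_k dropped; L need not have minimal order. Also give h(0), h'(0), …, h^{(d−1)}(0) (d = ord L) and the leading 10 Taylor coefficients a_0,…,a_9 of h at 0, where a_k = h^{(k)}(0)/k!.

f: a_k = -1, -3, -9/2, -9/2, -27/8, -81/40, -81/80, -243/560, -729/4480, -243/4480, …
g: a_k = -3, -3, -3, -3, -3, -3, -3, -3, -3, -3, …
Sym-product of L_f,L_g gives L₀ (≤ ord 1).
Integrate: L := L₀·Dx.
L = (4 - 3·x)·Dx + (-1 + x)·Dx^2  (order 2).
h: a_k = 0, 3, 6, 17/2, 39/4, 393/40, 46/5, 4659/560, 16671/2240, 89641/13440, …
ICs: h(0) = 0, h′(0) = 3.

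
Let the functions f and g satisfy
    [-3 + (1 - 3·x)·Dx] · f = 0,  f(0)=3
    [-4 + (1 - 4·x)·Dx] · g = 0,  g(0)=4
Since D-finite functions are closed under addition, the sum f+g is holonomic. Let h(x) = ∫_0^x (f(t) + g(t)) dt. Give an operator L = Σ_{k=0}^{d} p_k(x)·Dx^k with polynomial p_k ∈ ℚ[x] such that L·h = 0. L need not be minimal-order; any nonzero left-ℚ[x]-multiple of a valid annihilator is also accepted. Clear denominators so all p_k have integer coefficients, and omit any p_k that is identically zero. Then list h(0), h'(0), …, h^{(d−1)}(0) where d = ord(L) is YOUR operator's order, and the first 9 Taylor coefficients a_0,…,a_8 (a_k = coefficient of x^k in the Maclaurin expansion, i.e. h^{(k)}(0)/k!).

f: a_k = 3, 9, 27, 81, 243, 729, 2187, 6561, 19683, …
g: a_k = 4, 16, 64, 256, 1024, 4096, 16384, 65536, 262144, …
L₀ := lclm(L_f,L_g); ord L₀ ≤ 1+1.
Integrate: L := L₀·Dx.
L = -24·Dx + (14 - 48·x)·Dx^2 + (-1 + 7·x - 12·x^2)·Dx^3  (order 3).
h: a_k = 0, 7, 25/2, 91/3, 337/4, 1267/5, 4825/6, 2653, 72097/8, …
ICs: h(0) = 0, h′(0) = 7, h′′(0) = 25.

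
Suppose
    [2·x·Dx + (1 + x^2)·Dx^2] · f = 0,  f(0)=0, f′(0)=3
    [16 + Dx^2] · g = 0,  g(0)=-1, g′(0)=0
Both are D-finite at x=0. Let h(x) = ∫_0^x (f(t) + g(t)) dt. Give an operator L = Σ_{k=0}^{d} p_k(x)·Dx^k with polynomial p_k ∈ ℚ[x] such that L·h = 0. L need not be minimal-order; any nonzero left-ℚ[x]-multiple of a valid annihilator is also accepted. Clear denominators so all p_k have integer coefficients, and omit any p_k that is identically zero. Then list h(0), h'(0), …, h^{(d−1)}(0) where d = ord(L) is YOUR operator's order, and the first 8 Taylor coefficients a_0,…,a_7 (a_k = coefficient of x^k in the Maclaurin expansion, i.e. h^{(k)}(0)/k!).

L = (64·x + 704·x^3 + 256·x^5)·Dx^2 + (112 + 416·x^2 + 432·x^4 + 128·x^6)·Dx^3 + (4·x + 44·x^3 + 16·x^5)·Dx^4 + (7 + 26·x^2 + 27·x^4 + 8·x^6)·Dx^5  (order 5).
h: a_k = 0, -1, 3/2, 8/3, -1/4, -32/15, 1/10, 256/315, …
ICs: h(0) = 0, h′(0) = -1, h′′(0) = 3, h′′′(0) = 16, h′′′′(0) = -6.

f: a_k = 0, 3, 0, -1, 0, 3/5, 0, -3/7, …
g: a_k = -1, 0, 8, 0, -32/3, 0, 256/45, 0, …
h₀=f+g: left-lcm gives L₀, ord ≤ 4.
h=∫h₀ ⇒ L = L₀·Dx.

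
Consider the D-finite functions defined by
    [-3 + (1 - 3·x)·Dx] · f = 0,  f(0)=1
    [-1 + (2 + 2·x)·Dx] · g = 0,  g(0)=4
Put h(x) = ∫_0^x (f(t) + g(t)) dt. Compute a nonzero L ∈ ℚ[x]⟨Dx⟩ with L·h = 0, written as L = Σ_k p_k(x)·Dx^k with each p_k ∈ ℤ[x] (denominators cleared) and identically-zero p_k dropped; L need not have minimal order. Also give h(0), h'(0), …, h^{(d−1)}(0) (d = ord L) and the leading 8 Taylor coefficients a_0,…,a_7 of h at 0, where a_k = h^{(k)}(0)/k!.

f: a_k = 1, 3, 9, 27, 81, 243, 729, 2187, …
g: a_k = 4, 2, -1/2, 1/4, -5/32, 7/64, -21/256, 33/512, …
L₀ := lclm(L_f,L_g); ord L₀ ≤ 1+1.
h=∫h₀ ⇒ L = L₀·Dx.
L = (-39 - 27·x)·Dx + (73 + 138·x + 81·x^2)·Dx^2 + (-10 + 2·x + 66·x^2 + 54·x^3)·Dx^3  (order 3).
h: a_k = 0, 5, 5/2, 17/6, 109/16, 2587/160, 15559/384, 186603/1792, …
ICs: h(0) = 0, h′(0) = 5, h′′(0) = 5.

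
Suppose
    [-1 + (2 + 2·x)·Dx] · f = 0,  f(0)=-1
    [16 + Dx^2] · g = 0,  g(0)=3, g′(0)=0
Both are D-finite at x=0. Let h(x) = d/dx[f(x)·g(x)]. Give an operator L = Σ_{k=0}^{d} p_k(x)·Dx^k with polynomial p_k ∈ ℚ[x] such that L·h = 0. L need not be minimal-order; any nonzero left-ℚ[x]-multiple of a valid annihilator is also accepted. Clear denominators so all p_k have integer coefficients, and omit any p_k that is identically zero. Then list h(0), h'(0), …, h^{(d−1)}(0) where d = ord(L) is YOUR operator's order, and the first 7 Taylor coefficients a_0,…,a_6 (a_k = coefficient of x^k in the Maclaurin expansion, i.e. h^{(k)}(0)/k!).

L = (4733 + 17664·x + 25216·x^2 + 16384·x^3 + 4096·x^4) + (-244 - 756·x - 768·x^2 - 256·x^3)·Dx + (268 + 1048·x + 1548·x^2 + 1024·x^3 + 256·x^4)·Dx^2  (order 2).
h: a_k = -3/2, 195/4, 567/16, -4465/32, -18665/256, 310129/2560, 1535653/30720, …
ICs: h(0) = -3/2, h′(0) = 195/4.

f: a_k = -1, -1/2, 1/8, -1/16, 5/128, -7/256, 21/1024, …
g: a_k = 3, 0, -24, 0, 32, 0, -256/15, …
Product ⇒ symmetric product L₀, ord ≤ 2.
h₀' ⇒ L via d/dx closure of L₀.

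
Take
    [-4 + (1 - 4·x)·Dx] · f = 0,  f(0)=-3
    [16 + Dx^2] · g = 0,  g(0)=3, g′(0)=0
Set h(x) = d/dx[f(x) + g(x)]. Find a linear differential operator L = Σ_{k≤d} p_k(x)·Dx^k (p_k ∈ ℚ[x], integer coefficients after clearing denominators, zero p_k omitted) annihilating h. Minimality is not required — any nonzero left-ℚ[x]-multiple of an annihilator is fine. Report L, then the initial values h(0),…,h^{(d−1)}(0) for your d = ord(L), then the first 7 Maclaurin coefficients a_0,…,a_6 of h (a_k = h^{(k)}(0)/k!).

f: a_k = -3, -12, -48, -192, -768, -3072, -12288, …
g: a_k = 3, 0, -24, 0, 32, 0, -256/15, …
Weyl lclm of L_f,L_g ⇒ L₀ (ord ≤ 3).
Derive L from L₀ (diff closure).
L = (1664 - 1024·x + 2048·x^2) + (-112 + 576·x - 768·x^2 + 1024·x^3)·Dx + (104 - 64·x + 128·x^2)·Dx^2 + (-7 + 36·x - 48·x^2 + 64·x^3)·Dx^3  (order 3).
h: a_k = -12, -144, -576, -2944, -15360, -369152/5, -344064, …
ICs: h(0) = -12, h′(0) = -144, h′′(0) = -1152.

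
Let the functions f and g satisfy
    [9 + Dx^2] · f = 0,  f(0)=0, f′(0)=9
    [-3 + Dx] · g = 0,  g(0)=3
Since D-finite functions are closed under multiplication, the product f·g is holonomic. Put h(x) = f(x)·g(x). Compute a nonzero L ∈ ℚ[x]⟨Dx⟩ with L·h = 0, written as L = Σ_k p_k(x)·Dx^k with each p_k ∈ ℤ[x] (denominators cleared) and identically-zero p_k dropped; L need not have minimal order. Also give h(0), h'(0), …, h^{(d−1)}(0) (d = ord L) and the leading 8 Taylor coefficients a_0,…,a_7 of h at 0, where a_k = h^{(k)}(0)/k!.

L = 18 - 6·Dx + Dx^2  (order 2).
h: a_k = 0, 27, 81, 81, 0, -729/10, -729/10, -2187/70, …
ICs: h(0) = 0, h′(0) = 27.

f: a_k = 0, 9, 0, -27/2, 0, 243/40, 0, -729/560, …
g: a_k = 3, 9, 27/2, 27/2, 81/8, 243/40, 243/80, 729/560, …
L₀ := L_f ⊗_s L_g (sym. prod.), ord ≤ 2.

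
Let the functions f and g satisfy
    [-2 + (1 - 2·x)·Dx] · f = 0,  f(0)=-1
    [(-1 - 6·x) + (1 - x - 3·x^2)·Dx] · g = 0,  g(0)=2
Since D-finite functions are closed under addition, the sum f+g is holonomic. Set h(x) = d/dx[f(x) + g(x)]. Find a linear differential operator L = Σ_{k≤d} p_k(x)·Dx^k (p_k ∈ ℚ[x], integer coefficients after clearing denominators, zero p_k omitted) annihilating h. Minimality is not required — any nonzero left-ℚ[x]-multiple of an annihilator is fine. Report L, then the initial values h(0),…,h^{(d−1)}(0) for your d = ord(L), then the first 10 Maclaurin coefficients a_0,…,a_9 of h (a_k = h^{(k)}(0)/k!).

f: a_k = -1, -2, -4, -8, -16, -32, -64, -128, -256, -512, …
g: a_k = 2, 2, 8, 14, 38, 80, 194, 434, 1016, 2318, …
Weyl lclm of L_f,L_g ⇒ L₀ (ord ≤ 2).
h=h₀': d/dx-closure on L₀ ⇒ L.
L = (12 - 288·x + 648·x^2 - 1296·x^3 + 648·x^4) + (9 + 12·x - 126·x^2 + 540·x^3 - 1188·x^4 + 648·x^5)·Dx + (-2 + 15·x - 52·x^2 + 78·x^3 + 27·x^4 - 180·x^5 + 108·x^6)·Dx^2  (order 2).
h: a_k = 0, 8, 18, 88, 240, 780, 2142, 6080, 16254, 43420, …
ICs: h(0) = 0, h′(0) = 8.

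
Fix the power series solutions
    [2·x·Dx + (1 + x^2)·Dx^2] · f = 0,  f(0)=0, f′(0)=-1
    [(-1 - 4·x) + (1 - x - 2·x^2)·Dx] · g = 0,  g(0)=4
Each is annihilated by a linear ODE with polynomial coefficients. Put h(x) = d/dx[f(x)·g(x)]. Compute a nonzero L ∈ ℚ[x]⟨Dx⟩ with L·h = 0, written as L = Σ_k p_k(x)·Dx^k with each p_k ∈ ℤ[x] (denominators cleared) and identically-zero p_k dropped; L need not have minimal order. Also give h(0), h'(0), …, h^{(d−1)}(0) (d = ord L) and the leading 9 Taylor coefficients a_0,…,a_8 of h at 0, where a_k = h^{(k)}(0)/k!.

f: a_k = 0, -1, 0, 1/3, 0, -1/5, 0, 1/7, 0, …
g: a_k = 4, 4, 12, 20, 44, 84, 172, 340, 684, …
f·g: L₀ = L_f ⊗_s L_g, ord ≤ 2·1.
h=h₀': d/dx-closure on L₀ ⇒ L.
L = (18 + 90·x^2 + 48·x^3 + 144·x^4) + (7 + 30·x + 27·x^2 + 82·x^3 + 48·x^4 + 96·x^5)·Dx + (-2 + x - 3·x^2 + 9·x^3 + 11·x^4 + 8·x^5 + 12·x^6)·Dx^2  (order 2).
h: a_k = -4, -8, -32, -224/3, -204, -2344/5, -16712/15, -17664/7, -199772/35, …
ICs: h(0) = -4, h′(0) = -8.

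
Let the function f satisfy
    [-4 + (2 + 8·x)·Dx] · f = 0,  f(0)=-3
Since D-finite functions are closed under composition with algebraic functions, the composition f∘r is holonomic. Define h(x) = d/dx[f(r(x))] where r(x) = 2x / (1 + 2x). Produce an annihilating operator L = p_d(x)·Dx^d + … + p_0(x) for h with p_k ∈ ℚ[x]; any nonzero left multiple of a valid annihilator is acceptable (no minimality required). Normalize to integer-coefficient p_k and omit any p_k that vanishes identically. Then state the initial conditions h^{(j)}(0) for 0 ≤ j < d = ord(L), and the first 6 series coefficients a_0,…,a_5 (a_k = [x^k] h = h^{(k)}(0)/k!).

L = (-8 - 40·x) + (-1 - 12·x - 20·x^2)·Dx  (order 1).
h: a_k = -12, 96, -720, 5760, -48960, 433152, …
ICs: h(0) = -12.

f: a_k = -3, -6, 6, -12, 30, -84, …
h₀=f(r): pull back L_f along r ⇒ L₀.
h₀' ⇒ L via d/dx closure of L₀.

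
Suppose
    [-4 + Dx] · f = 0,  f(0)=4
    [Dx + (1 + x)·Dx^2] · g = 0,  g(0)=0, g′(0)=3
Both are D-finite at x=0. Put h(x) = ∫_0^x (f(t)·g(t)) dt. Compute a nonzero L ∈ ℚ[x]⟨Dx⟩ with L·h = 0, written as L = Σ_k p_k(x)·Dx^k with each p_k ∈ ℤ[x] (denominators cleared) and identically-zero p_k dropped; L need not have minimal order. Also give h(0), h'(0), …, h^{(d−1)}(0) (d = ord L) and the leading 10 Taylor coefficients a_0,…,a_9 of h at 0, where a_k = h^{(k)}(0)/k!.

L = (12 + 16·x)·Dx + (-7 - 8·x)·Dx^2 + (1 + x)·Dx^3  (order 3).
h: a_k = 0, 0, 6, 14, 19, 93/5, 72/5, 194/21, 1067/210, 659/270, …
ICs: h(0) = 0, h′(0) = 0, h′′(0) = 12.

f: a_k = 4, 16, 32, 128/3, 128/3, 512/15, 1024/45, 4096/315, 2048/315, 8192/2835, …
g: a_k = 0, 3, -3/2, 1, -3/4, 3/5, -1/2, 3/7, -3/8, 1/3, …
h₀=f·g: eliminate ⇒ L₀, order ≤ 1·2.
∫: right-multiply L₀ by Dx.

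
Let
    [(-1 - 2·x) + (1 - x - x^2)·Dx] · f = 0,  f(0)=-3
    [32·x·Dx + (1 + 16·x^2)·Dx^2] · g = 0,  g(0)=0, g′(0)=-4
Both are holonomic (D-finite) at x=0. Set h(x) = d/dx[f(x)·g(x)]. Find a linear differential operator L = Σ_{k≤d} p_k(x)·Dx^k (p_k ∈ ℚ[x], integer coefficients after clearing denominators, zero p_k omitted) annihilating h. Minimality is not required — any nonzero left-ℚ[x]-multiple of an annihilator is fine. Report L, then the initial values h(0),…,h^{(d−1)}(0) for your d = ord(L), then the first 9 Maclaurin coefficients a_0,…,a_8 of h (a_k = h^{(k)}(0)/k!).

L = (-58 + 3360·x^2 + 6144·x^3 + 9216·x^4) + (19 + 70·x - 528·x^2 + 352·x^3 + 6144·x^4 + 6144·x^5)·Dx + (-1 - 15·x - 47·x^2 - 176·x^3 - 448·x^4 + 1024·x^5 + 768·x^6)·Dx^2  (order 2).
h: a_k = 12, 24, -120, -112, 2732, 15552/5, -208492/5, -1522784/35, 4787112/7, …
ICs: h(0) = 12, h′(0) = 24.

f: a_k = -3, -3, -6, -9, -15, -24, -39, -63, -102, …
g: a_k = 0, -4, 0, 64/3, 0, -1024/5, 0, 16384/7, 0, …
Sym-product of L_f,L_g gives L₀ (≤ ord 2).
h=h₀': d/dx-closure on L₀ ⇒ L.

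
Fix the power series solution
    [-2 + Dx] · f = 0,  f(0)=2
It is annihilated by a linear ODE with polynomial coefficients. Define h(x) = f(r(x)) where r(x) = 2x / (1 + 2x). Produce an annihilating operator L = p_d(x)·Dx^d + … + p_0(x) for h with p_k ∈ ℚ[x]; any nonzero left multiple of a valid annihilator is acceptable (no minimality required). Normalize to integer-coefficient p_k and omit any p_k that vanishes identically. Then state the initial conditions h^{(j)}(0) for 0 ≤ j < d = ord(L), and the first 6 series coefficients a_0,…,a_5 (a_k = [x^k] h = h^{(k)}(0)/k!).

f: a_k = 2, 4, 4, 8/3, 4/3, 8/15, …
Change of var in L_f (x↦r) gives L₀.
L = -4 + (1 + 4·x + 4·x^2)·Dx  (order 1).
h: a_k = 2, 8, 0, -32/3, 64/3, -128/5, …
ICs: h(0) = 2.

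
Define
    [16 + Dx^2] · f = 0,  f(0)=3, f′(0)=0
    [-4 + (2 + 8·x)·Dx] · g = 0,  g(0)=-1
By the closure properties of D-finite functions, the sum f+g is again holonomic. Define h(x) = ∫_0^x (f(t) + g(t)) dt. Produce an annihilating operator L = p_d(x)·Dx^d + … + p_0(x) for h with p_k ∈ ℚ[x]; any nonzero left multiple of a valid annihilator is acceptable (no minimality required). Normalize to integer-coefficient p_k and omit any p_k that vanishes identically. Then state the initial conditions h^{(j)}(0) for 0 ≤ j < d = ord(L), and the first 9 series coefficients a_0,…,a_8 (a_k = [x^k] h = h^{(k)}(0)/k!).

L = (-224 - 1024·x - 2048·x^2)·Dx + (48 + 704·x + 3072·x^2 + 4096·x^3)·Dx^2 + (-14 - 64·x - 128·x^2)·Dx^3 + (3 + 44·x + 192·x^2 + 256·x^3)·Dx^4  (order 4).
h: a_k = 0, 2, -1, -22/3, -1, 42/5, -14/3, 1004/105, -33, …
ICs: h(0) = 0, h′(0) = 2, h′′(0) = -2, h′′′(0) = -44.

f: a_k = 3, 0, -24, 0, 32, 0, -256/15, 0, 512/105, …
g: a_k = -1, -2, 2, -4, 10, -28, 84, -264, 858, …
Sum ⇒ L₀ = lclm(L_f,L_g) in ℚ(x)⟨Dx⟩.
Integrate: L := L₀·Dx.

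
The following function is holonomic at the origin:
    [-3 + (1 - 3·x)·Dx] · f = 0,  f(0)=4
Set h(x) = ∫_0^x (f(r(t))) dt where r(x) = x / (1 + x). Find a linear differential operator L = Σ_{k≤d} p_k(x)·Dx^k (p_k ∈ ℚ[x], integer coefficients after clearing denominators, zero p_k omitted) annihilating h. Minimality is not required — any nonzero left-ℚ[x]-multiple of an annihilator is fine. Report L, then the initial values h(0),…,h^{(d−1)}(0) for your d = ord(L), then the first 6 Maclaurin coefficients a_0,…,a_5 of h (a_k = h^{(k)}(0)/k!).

L = 3·Dx + (-1 + x + 2·x^2)·Dx^2  (order 2).
h: a_k = 0, 4, 6, 8, 12, 96/5, …
ICs: h(0) = 0, h′(0) = 4.

f: a_k = 4, 12, 36, 108, 324, 972, …
h₀=f(r): pull back L_f along r ⇒ L₀.
∫: right-multiply L₀ by Dx.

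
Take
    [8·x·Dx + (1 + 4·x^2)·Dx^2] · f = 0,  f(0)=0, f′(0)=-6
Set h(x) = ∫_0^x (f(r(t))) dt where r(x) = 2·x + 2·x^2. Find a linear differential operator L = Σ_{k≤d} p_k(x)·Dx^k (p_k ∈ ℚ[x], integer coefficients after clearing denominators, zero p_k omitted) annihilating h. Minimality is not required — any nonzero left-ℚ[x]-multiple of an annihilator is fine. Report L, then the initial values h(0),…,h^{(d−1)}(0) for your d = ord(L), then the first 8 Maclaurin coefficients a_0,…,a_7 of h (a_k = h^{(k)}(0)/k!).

f: a_k = 0, -6, 0, 8, 0, -96/5, 0, 384/7, …
f∘r: x↦r, Dx↦Dx/r' in L_f ⇒ L₀.
h=∫₀ˣh₀: take L = L₀·Dx.
L = (-2 + 32·x + 128·x^2 + 192·x^3 + 96·x^4)·Dx^2 + (1 + 2·x + 16·x^2 + 64·x^3 + 80·x^4 + 32·x^5)·Dx^3  (order 3).
h: a_k = 0, 0, -6, -4, 16, 192/5, -352/5, -3008/7, …
ICs: h(0) = 0, h′(0) = 0, h′′(0) = -12.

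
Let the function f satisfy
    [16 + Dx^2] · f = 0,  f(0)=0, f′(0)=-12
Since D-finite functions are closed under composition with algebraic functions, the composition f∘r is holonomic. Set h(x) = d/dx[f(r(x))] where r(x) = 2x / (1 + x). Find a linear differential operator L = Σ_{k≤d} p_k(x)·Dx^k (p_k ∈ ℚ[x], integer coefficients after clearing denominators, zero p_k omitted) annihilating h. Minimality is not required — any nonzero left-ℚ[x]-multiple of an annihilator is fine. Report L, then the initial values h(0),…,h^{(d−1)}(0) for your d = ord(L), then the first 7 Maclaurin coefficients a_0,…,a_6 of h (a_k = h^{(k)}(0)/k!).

L = (70 + 12·x + 6·x^2) + (6 + 18·x + 18·x^2 + 6·x^3)·Dx + (1 + 4·x + 6·x^2 + 4·x^3 + x^4)·Dx^2  (order 2).
h: a_k = -24, 48, 696, -2976, 3464, 9360, -758488/15, …
ICs: h(0) = -24, h′(0) = 48.

f: a_k = 0, -12, 0, 32, 0, -128/5, 0, …
h₀=f(r): pull back L_f along r ⇒ L₀.
Differentiate: ansatz ord ≤ ord L₀ ⇒ L.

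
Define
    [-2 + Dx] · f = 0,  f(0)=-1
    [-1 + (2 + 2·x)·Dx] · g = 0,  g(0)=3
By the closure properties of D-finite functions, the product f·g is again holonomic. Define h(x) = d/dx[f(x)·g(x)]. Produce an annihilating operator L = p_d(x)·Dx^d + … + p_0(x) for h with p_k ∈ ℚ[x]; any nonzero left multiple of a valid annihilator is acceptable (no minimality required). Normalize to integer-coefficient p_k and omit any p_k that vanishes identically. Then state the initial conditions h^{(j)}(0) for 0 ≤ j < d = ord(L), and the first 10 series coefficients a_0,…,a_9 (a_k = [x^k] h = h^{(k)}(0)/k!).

f: a_k = -1, -2, -2, -4/3, -2/3, -4/15, -4/45, -8/315, -2/315, -4/2835, …
g: a_k = 3, 3/2, -3/8, 3/16, -15/128, 21/256, -63/1024, 99/2048, -1287/32768, 2145/65536, …
h₀=f·g: eliminate ⇒ L₀, order ≤ 1·1.
Derive L from L₀ (diff closure).
L = (23 + 40·x + 16·x^2) + (-10 - 18·x - 8·x^2)·Dx  (order 1).
h: a_k = -15/2, -69/4, -309/16, -449/32, -1949/256, -1643/512, -36047/30720, -135617/430080, -815221/6881280, 833449/123863040, …
ICs: h(0) = -15/2.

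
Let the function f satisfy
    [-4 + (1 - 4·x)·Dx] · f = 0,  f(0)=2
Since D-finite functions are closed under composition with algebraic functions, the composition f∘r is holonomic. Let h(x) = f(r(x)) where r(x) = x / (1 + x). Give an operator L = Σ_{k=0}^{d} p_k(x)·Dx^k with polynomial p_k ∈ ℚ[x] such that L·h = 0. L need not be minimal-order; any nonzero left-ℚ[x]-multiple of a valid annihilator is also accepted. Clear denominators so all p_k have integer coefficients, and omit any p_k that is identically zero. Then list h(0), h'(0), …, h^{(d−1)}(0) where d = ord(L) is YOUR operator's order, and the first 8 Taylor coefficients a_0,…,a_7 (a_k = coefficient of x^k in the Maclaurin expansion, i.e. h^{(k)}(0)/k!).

f: a_k = 2, 8, 32, 128, 512, 2048, 8192, 32768, …
f∘r: x↦r, Dx↦Dx/r' in L_f ⇒ L₀.
L = 4 + (-1 + 2·x + 3·x^2)·Dx  (order 1).
h: a_k = 2, 8, 24, 72, 216, 648, 1944, 5832, …
ICs: h(0) = 2.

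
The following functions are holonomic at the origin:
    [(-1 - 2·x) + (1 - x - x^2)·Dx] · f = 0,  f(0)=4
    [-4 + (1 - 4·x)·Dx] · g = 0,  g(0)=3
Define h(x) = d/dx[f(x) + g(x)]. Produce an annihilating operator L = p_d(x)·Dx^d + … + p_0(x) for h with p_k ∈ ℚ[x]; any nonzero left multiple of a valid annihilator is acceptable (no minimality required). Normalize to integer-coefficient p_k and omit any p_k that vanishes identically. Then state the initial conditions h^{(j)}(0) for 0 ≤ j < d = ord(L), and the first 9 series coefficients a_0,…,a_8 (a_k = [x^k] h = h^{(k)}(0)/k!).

L = (120 + 192·x + 432·x^2 - 96·x^3 + 96·x^4) + (-39 - 48·x + 210·x^2 + 252·x^3 - 48·x^4 + 96·x^5)·Dx + (2 - x - 42·x^2 + 54·x^3 + 7·x^4 + 16·x^6)·Dx^2  (order 2).
h: a_k = 16, 112, 612, 3152, 15520, 74040, 344652, 1573952, 7079868, …
ICs: h(0) = 16, h′(0) = 112.

f: a_k = 4, 4, 8, 12, 20, 32, 52, 84, 136, …
g: a_k = 3, 12, 48, 192, 768, 3072, 12288, 49152, 196608, …
f+g: L₀ = lclm(L_f,L_g), ord ≤ 1+1.
Differentiate: ansatz ord ≤ ord L₀ ⇒ L.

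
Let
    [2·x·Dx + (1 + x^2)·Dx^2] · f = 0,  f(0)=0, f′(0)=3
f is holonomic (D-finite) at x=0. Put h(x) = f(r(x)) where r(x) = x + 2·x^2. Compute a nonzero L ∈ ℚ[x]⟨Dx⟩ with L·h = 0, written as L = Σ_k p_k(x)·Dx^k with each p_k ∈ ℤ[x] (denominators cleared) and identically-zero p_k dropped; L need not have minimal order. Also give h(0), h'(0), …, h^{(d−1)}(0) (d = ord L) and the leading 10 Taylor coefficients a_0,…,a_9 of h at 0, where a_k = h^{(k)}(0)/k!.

f: a_k = 0, 3, 0, -1, 0, 3/5, 0, -3/7, 0, 1/3, …
Change of var in L_f (x↦r) gives L₀.
L = (-4 + 2·x + 16·x^2 + 48·x^3 + 48·x^4)·Dx + (1 + 4·x + x^2 + 8·x^3 + 20·x^4 + 16·x^5)·Dx^2  (order 2).
h: a_k = 0, 3, 6, -1, -6, -57/5, -2, 165/7, 42, 37/3, …
ICs: h(0) = 0, h′(0) = 3.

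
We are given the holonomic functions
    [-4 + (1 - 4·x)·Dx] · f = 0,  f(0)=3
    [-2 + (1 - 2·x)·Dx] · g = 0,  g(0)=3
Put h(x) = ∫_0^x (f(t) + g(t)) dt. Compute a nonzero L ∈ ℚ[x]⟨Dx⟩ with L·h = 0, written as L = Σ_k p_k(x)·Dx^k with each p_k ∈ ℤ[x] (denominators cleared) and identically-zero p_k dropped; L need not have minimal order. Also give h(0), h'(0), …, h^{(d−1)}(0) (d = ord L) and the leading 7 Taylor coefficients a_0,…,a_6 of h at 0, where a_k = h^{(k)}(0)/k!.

f: a_k = 3, 12, 48, 192, 768, 3072, 12288, …
g: a_k = 3, 6, 12, 24, 48, 96, 192, …
L₀ := lclm(L_f,L_g); ord L₀ ≤ 1+1.
h=∫₀ˣh₀: take L = L₀·Dx.
L = -16·Dx + (12 - 32·x)·Dx^2 + (-1 + 6·x - 8·x^2)·Dx^3  (order 3).
h: a_k = 0, 6, 9, 20, 54, 816/5, 528, …
ICs: h(0) = 0, h′(0) = 6, h′′(0) = 18.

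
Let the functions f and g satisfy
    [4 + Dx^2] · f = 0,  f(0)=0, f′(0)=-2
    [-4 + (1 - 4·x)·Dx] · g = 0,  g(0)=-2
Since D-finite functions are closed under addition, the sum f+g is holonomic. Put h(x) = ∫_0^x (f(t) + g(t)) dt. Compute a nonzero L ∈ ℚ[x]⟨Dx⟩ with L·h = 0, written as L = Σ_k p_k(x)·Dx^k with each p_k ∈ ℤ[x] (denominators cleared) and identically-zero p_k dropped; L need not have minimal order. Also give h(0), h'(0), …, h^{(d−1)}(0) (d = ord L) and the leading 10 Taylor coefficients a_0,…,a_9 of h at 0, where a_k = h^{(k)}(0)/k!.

f: a_k = 0, -2, 0, 4/3, 0, -4/15, 0, 8/315, 0, -4/2835, …
g: a_k = -2, -8, -32, -128, -512, -2048, -8192, -32768, -131072, -524288, …
h₀=f+g: left-lcm gives L₀, ord ≤ 3.
∫: right-multiply L₀ by Dx.
L = (-400 + 128·x - 256·x^2)·Dx + (36 - 176·x + 192·x^2 - 256·x^3)·Dx^2 + (-100 + 32·x - 64·x^2)·Dx^3 + (9 - 44·x + 48·x^2 - 64·x^3)·Dx^4  (order 4).
h: a_k = 0, -2, -5, -32/3, -95/3, -512/5, -15362/45, -8192/7, -1290239/315, -131072/9, …
ICs: h(0) = 0, h′(0) = -2, h′′(0) = -10, h′′′(0) = -64.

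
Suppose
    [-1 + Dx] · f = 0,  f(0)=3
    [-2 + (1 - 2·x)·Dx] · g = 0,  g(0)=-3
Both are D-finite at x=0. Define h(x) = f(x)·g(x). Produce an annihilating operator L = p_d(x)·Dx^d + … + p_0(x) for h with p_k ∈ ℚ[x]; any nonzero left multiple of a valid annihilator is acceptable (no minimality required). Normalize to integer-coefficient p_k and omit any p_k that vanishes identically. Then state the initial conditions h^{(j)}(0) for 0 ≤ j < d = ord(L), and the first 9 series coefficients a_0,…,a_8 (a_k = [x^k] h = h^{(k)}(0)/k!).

f: a_k = 3, 3, 3/2, 1/2, 1/8, 1/40, 1/240, 1/1680, 1/13440, …
g: a_k = -3, -6, -12, -24, -48, -96, -192, -384, -768, …
L₀ := L_f ⊗_s L_g (sym. prod.), ord ≤ 1.
L = (3 - 2·x) + (-1 + 2·x)·Dx  (order 1).
h: a_k = -9, -27, -117/2, -237/2, -1899/8, -18993/40, -75973/80, -1063623/560, -17017969/4480, …
ICs: h(0) = -9.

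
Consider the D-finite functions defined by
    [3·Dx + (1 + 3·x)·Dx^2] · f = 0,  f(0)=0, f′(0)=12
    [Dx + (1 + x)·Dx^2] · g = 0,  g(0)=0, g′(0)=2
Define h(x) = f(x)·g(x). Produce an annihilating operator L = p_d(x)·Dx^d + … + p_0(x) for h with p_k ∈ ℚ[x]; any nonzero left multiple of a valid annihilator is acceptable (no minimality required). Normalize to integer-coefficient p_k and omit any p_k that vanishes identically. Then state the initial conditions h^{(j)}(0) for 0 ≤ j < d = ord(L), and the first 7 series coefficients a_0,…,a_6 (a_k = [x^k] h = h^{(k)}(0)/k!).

f: a_k = 0, 12, -18, 36, -81, 972/5, -486, …
g: a_k = 0, 2, -1, 2/3, -1/2, 2/5, -1/3, …
h₀=f·g: eliminate ⇒ L₀, order ≤ 2·2.
L = (30 + 72·x + 54·x^2)·Dx + (76 + 354·x + 540·x^2 + 270·x^3)·Dx^2 + (29 + 200·x + 486·x^2 + 504·x^3 + 189·x^4)·Dx^3 + (2 + 19·x + 68·x^2 + 114·x^3 + 90·x^4 + 27·x^5)·Dx^4  (order 4).
h: a_k = 0, 0, 24, -48, 98, -216, 2538/5, …
ICs: h(0) = 0, h′(0) = 0, h′′(0) = 48, h′′′(0) = -288.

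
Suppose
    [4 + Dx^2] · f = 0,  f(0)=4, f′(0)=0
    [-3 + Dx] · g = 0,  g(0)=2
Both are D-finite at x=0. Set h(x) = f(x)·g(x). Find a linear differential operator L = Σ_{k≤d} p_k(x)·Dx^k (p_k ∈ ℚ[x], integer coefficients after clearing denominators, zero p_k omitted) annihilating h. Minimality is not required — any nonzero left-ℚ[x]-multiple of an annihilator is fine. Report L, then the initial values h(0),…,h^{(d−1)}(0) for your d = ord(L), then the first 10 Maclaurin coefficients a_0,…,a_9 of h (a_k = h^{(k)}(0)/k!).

L = 13 - 6·Dx + Dx^2  (order 2).
h: a_k = 8, 24, 20, -12, -119/3, -199/5, -407/18, -1483/210, -239/5040, 2089/1680, …
ICs: h(0) = 8, h′(0) = 24.

f: a_k = 4, 0, -8, 0, 8/3, 0, -16/45, 0, 8/315, 0, …
g: a_k = 2, 6, 9, 9, 27/4, 81/20, 81/40, 243/280, 729/2240, 243/2240, …
Sym-product of L_f,L_g gives L₀ (≤ ord 2).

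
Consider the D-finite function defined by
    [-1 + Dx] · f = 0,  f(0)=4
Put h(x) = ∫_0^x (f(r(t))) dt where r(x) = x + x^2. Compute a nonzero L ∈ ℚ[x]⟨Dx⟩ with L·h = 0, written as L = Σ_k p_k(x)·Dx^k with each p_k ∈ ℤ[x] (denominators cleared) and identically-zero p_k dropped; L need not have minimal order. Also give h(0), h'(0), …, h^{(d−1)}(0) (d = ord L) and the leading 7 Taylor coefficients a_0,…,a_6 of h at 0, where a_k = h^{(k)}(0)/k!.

f: a_k = 4, 4, 2, 2/3, 1/6, 1/30, 1/180, …
L₀ from L_f via x↦r, Dx↦r'^{-1}Dx.
h=∫h₀ ⇒ L = L₀·Dx.
L = (-1 - 2·x)·Dx + Dx^2  (order 2).
h: a_k = 0, 4, 2, 2, 7/6, 5/6, 9/20, …
ICs: h(0) = 0, h′(0) = 4.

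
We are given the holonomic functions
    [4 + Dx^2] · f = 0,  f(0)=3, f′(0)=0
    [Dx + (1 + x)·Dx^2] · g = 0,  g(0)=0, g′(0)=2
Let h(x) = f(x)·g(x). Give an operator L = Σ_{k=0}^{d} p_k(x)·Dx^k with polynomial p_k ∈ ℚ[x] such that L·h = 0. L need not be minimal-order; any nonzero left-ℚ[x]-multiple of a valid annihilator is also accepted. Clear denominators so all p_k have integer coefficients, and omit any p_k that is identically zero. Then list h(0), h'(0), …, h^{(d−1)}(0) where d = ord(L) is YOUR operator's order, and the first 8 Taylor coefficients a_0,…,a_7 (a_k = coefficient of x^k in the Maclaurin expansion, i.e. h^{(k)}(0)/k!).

f: a_k = 3, 0, -6, 0, 2, 0, -4/15, 0, …
g: a_k = 0, 2, -1, 2/3, -1/2, 2/5, -1/3, 2/7, …
h₀=f·g: eliminate ⇒ L₀, order ≤ 2·2.
L = (168 + 864·x + 1456·x^2 + 1024·x^3 + 256·x^4) + (112 + 368·x + 384·x^2 + 128·x^3)·Dx + (102 + 464·x + 744·x^2 + 512·x^3 + 128·x^4)·Dx^2 + (28 + 92·x + 96·x^2 + 32·x^3)·Dx^3 + (15 + 62·x + 95·x^2 + 64·x^3 + 16·x^4)·Dx^4  (order 4).
h: a_k = 0, 6, -3, -10, 9/2, 6/5, 0, -26/35, …
ICs: h(0) = 0, h′(0) = 6, h′′(0) = -6, h′′′(0) = -60.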